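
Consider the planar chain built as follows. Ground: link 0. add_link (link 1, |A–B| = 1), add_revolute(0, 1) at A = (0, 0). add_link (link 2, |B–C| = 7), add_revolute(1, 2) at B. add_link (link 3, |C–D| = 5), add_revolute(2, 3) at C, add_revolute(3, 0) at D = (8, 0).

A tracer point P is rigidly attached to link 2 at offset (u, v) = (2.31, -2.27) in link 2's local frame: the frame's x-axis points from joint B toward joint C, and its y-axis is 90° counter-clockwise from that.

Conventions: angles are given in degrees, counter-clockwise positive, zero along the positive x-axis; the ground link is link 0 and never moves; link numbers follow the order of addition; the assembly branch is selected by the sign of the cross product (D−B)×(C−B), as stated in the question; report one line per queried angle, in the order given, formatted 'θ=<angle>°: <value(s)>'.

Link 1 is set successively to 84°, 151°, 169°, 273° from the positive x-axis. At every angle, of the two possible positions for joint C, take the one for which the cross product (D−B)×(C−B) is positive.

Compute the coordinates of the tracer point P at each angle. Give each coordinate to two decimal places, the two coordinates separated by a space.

A=(0,0), D=(8.00,0)
θ=84°: B = A + 1.00·(cos84°, sin84°) = (0.1045, 0.9945)
θ=84°: |BD| = 7.9579
θ=84°: circle(B,7.00) ∩ circle(D,5.00): a=5.4869, h=4.3467
θ=84°:   candidates: C₊=(6.0916,4.6215) cross=34.591; C₋=(5.0052,-4.0039) cross=-34.591
θ=84°:   branch + wants cross > 0 → take C=(6.0916,4.6215) (cross=34.591)
θ=84°: ex = (C−B)/|BC| = (0.8553,0.5181); ey = (-0.5181,0.8553)
θ=84°: P = B + 2.31·ex + -2.27·ey = (3.2564,0.2499)
θ=151°: B = A + 1.00·(cos151°, sin151°) = (-0.8746, 0.4848)
θ=151°: |BD| = 8.8879
θ=151°: circle(B,7.00) ∩ circle(D,5.00): a=5.7941, h=3.9279
θ=151°:   candidates: C₊=(5.1251,4.0908) cross=34.911; C₋=(4.6966,-3.7533) cross=-34.911
θ=151°:   branch + wants cross > 0 → take C=(5.1251,4.0908) (cross=34.911)
θ=151°: ex = (C−B)/|BC| = (0.8571,0.5151); ey = (-0.5151,0.8571)
θ=151°: P = B + 2.31·ex + -2.27·ey = (2.2747,-0.2708)
θ=169°: B = A + 1.00·(cos169°, sin169°) = (-0.9816, 0.1908)
θ=169°: |BD| = 8.9837
θ=169°: circle(B,7.00) ∩ circle(D,5.00): a=5.8276, h=3.8780
θ=169°:   candidates: C₊=(4.9270,3.9442) cross=34.839; C₋=(4.7623,-3.8101) cross=-34.839
θ=169°:   branch + wants cross > 0 → take C=(4.9270,3.9442) (cross=34.839)
θ=169°: ex = (C−B)/|BC| = (0.8441,0.5362); ey = (-0.5362,0.8441)
θ=169°: P = B + 2.31·ex + -2.27·ey = (2.1854,-0.4867)
θ=273°: B = A + 1.00·(cos273°, sin273°) = (0.0523, -0.9986)
θ=273°: |BD| = 8.0102
θ=273°: circle(B,7.00) ∩ circle(D,5.00): a=5.5032, h=4.3261
θ=273°:   candidates: C₊=(4.9732,3.9798) cross=34.653; C₋=(6.0519,-4.6049) cross=-34.653
θ=273°:   branch + wants cross > 0 → take C=(4.9732,3.9798) (cross=34.653)
θ=273°: ex = (C−B)/|BC| = (0.7030,0.7112); ey = (-0.7112,0.7030)
θ=273°: P = B + 2.31·ex + -2.27·ey = (3.2907,-0.9515)

θ=84°: 3.26 0.25
θ=151°: 2.27 -0.27
θ=169°: 2.19 -0.49
θ=273°: 3.29 -0.95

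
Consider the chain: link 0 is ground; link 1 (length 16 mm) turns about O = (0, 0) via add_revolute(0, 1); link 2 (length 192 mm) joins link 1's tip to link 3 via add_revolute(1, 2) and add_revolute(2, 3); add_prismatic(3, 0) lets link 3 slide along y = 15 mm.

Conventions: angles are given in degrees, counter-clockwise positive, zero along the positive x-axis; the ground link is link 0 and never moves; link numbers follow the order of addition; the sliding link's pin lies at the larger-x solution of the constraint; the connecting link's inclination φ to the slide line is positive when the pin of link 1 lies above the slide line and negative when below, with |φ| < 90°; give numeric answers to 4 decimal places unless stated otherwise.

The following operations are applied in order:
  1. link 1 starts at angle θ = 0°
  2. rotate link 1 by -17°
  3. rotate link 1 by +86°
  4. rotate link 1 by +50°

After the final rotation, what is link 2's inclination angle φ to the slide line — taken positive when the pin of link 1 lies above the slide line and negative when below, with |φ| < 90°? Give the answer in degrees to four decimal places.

geometry: r = 16 mm, L = 192 mm, e = 15 mm; θ starts at 0°
rotate link 1 by -17°: θ ← 0° -17° = -17°
rotate link 1 by +86°: θ ← -17° +86° = 69°
rotate link 1 by +50°: θ ← 69° +50° = 119°
h = r sin θ − e = 13.993915 − 15 = -1.006085
sin φ = h / L = -1.006085 / 192 = -0.00524002
φ = arcsin(-0.00524002) = -0.300233°

-0.3002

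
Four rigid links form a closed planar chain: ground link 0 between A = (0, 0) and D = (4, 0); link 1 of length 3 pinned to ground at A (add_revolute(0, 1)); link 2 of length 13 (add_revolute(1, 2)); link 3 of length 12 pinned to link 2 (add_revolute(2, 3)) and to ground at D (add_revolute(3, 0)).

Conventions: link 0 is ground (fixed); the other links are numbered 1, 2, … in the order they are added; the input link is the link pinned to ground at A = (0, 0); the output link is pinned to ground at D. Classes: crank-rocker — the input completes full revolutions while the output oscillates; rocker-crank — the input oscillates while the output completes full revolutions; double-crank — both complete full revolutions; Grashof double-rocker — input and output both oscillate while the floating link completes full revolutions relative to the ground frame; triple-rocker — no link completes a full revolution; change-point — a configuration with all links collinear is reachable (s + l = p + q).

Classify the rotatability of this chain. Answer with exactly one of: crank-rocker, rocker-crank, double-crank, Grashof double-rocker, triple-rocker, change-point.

lengths: ground=4, input=3, coupler=13, output=12
sorted: s=3 (shortest), l=13 (longest), p+q=16
s + l = 16 vs p + q = 16
s + l = p + q → change-point (collinear configuration reachable)

change-point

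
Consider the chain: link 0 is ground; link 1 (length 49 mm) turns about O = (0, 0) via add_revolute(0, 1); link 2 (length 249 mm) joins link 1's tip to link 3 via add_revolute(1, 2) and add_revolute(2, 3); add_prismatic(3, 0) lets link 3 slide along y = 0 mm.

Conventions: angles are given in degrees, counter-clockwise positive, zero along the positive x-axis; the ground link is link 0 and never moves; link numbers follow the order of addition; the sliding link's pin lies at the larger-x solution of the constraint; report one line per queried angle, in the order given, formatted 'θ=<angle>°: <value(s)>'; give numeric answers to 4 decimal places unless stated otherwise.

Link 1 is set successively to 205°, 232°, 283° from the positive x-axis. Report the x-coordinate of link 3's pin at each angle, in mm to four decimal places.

geometry: r = 49 mm, L = 249 mm, e = 0 mm
θ=205°: crank pin P = (r cos θ, r sin θ) = (-44.409082, -20.708295)
θ=205°: h = r sin θ − e = -20.708295 − 0 = -20.708295
θ=205°: x = r cos θ + √(L² − h²) = -44.409082 + 248.137394 = 203.728313
θ=232°: crank pin P = (r cos θ, r sin θ) = (-30.167412, -38.612527)
θ=232°: h = r sin θ − e = -38.612527 − 0 = -38.612527
θ=232°: x = r cos θ + √(L² − h²) = -30.167412 + 245.987952 = 215.820540
θ=283°: crank pin P = (r cos θ, r sin θ) = (11.022602, -47.744133)
θ=283°: h = r sin θ − e = -47.744133 − 0 = -47.744133
θ=283°: x = r cos θ + √(L² − h²) = 11.022602 + 244.379823 = 255.402424

θ=205°: 203.7283
θ=232°: 215.8205
θ=283°: 255.4024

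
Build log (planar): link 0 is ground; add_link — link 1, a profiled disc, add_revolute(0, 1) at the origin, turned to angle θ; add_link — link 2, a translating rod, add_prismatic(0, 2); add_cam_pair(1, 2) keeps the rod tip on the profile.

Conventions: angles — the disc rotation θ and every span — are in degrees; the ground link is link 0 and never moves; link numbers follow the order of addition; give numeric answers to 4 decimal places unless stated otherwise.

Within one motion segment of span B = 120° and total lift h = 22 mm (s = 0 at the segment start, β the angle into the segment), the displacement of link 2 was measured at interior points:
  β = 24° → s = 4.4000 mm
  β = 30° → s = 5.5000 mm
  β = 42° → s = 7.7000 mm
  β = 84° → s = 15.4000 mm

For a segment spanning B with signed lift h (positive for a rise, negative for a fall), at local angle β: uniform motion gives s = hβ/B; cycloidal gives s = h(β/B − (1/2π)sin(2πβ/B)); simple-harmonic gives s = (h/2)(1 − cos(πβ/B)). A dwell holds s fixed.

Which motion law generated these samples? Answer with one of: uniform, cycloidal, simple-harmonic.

candidates at β/B = r: uniform s = h·r (linear in β); cycloidal s = h·(r − sin(2πr)/(2π)); simple-harmonic s = (h/2)(1 − cos(πr))
β=24°: printed 4.4000 | uniform 4.4000, cycloidal 1.0700, simple-harmonic 2.1008
β=30°: printed 5.5000 | uniform 5.5000, cycloidal 1.9986, simple-harmonic 3.2218
β=42°: printed 7.7000 | uniform 7.7000, cycloidal 4.8673, simple-harmonic 6.0061
β=84°: printed 15.4000 | uniform 15.4000, cycloidal 18.7300, simple-harmonic 17.4656
only one law matches every sample → uniform

uniform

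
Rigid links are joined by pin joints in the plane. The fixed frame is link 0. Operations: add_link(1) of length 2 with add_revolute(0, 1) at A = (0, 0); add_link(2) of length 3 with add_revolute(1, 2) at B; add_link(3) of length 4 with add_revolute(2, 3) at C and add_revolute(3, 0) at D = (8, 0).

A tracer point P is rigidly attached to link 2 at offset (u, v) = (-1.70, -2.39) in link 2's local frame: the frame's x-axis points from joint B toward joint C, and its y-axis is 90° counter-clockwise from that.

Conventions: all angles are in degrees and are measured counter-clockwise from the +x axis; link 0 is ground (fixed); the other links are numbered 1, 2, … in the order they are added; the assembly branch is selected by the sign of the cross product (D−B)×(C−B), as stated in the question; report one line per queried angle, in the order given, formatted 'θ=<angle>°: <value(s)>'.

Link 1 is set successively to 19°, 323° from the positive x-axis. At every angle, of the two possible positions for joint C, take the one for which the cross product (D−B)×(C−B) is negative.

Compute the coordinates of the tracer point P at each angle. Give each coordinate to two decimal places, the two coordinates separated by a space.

A=(0,0), D=(8.00,0)
θ=19°: B = A + 2.00·(cos19°, sin19°) = (1.8910, 0.6511)
θ=19°: |BD| = 6.1436
θ=19°: circle(B,3.00) ∩ circle(D,4.00): a=2.5021, h=1.6552
θ=19°:   candidates: C₊=(4.5545,2.0318) cross=10.169; C₋=(4.2036,-1.2599) cross=-10.169
θ=19°:   branch - wants cross < 0 → take C=(4.2036,-1.2599) (cross=-10.169)
θ=19°: ex = (C−B)/|BC| = (0.7709,-0.6370); ey = (0.6370,0.7709)
θ=19°: P = B + -1.70·ex + -2.39·ey = (-0.9419,-0.1083)
θ=323°: B = A + 2.00·(cos323°, sin323°) = (1.5973, -1.2036)
θ=323°: |BD| = 6.5149
θ=323°: circle(B,3.00) ∩ circle(D,4.00): a=2.7202, h=1.2651
θ=323°:   candidates: C₊=(4.0369,0.5422) cross=8.242; C₋=(4.5044,-1.9444) cross=-8.242
θ=323°:   branch - wants cross < 0 → take C=(4.5044,-1.9444) (cross=-8.242)
θ=323°: ex = (C−B)/|BC| = (0.9690,-0.2469); ey = (0.2469,0.9690)
θ=323°: P = B + -1.70·ex + -2.39·ey = (-0.6402,-3.0999)

θ=19°: -0.94 -0.11
θ=323°: -0.64 -3.10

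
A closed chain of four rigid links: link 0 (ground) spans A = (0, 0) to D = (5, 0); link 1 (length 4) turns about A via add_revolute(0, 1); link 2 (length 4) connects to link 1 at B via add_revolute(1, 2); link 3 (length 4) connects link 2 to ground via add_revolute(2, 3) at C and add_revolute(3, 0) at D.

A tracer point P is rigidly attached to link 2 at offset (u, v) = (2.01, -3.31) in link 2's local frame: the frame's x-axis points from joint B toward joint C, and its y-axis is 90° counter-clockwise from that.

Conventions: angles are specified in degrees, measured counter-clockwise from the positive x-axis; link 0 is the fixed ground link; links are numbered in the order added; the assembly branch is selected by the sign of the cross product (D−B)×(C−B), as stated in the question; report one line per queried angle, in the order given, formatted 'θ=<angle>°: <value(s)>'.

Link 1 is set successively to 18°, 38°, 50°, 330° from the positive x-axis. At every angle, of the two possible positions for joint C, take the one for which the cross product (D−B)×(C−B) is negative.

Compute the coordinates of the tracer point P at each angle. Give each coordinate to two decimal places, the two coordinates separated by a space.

A=(0,0), D=(5.00,0)
θ=18°: B = A + 4.00·(cos18°, sin18°) = (3.8042, 1.2361)
θ=18°: |BD| = 1.7198
θ=18°: circle(B,4.00) ∩ circle(D,4.00): a=0.8599, h=3.9065
θ=18°:   candidates: C₊=(7.2098,3.3342) cross=6.718; C₋=(1.5944,-2.0981) cross=-6.718
θ=18°:   branch - wants cross < 0 → take C=(1.5944,-2.0981) (cross=-6.718)
θ=18°: ex = (C−B)/|BC| = (-0.5524,-0.8335); ey = (0.8335,-0.5524)
θ=18°: P = B + 2.01·ex + -3.31·ey = (-0.0652,1.3892)
θ=38°: B = A + 4.00·(cos38°, sin38°) = (3.1520, 2.4626)
θ=38°: |BD| = 3.0789
θ=38°: circle(B,4.00) ∩ circle(D,4.00): a=1.5394, h=3.6919
θ=38°:   candidates: C₊=(7.0290,3.4472) cross=11.367; C₋=(1.1231,-0.9846) cross=-11.367
θ=38°:   branch - wants cross < 0 → take C=(1.1231,-0.9846) (cross=-11.367)
θ=38°: ex = (C−B)/|BC| = (-0.5072,-0.8618); ey = (0.8618,-0.5072)
θ=38°: P = B + 2.01·ex + -3.31·ey = (-0.7201,2.4094)
θ=50°: B = A + 4.00·(cos50°, sin50°) = (2.5712, 3.0642)
θ=50°: |BD| = 3.9101
θ=50°: circle(B,4.00) ∩ circle(D,4.00): a=1.9550, h=3.4897
θ=50°:   candidates: C₊=(6.5203,3.6998) cross=13.645; C₋=(1.0508,-0.6356) cross=-13.645
θ=50°:   branch - wants cross < 0 → take C=(1.0508,-0.6356) (cross=-13.645)
θ=50°: ex = (C−B)/|BC| = (-0.3801,-0.9250); ey = (0.9250,-0.3801)
θ=50°: P = B + 2.01·ex + -3.31·ey = (-1.2544,2.4631)
θ=330°: B = A + 4.00·(cos330°, sin330°) = (3.4641, -2.0000)
θ=330°: |BD| = 2.5217
θ=330°: circle(B,4.00) ∩ circle(D,4.00): a=1.2609, h=3.7961
θ=330°:   candidates: C₊=(1.2213,1.3121) cross=9.573; C₋=(7.2428,-3.3121) cross=-9.573
θ=330°:   branch - wants cross < 0 → take C=(7.2428,-3.3121) (cross=-9.573)
θ=330°: ex = (C−B)/|BC| = (0.9447,-0.3280); ey = (0.3280,0.9447)
θ=330°: P = B + 2.01·ex + -3.31·ey = (4.2771,-5.7862)

θ=18°: -0.07 1.39
θ=38°: -0.72 2.41
θ=50°: -1.25 2.46
θ=330°: 4.28 -5.79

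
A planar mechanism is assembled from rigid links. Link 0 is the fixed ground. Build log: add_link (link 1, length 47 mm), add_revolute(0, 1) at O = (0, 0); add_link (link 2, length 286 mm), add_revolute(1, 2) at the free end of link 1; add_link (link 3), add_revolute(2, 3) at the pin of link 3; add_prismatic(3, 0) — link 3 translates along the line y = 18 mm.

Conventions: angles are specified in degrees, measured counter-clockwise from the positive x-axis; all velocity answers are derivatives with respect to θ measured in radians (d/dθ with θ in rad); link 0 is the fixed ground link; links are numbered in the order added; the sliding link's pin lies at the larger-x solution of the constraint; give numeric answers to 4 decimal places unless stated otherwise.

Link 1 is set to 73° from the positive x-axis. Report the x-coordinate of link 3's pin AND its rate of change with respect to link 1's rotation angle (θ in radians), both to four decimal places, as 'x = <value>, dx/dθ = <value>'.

geometry: r = 47 mm, L = 286 mm, e = 18 mm
crank pin P = (r cos θ, r sin θ) = (13.741470, 44.946324)
h = r sin θ − e = 44.946324 − 18 = 26.946324
x = r cos θ + √(L² − h²) = 13.741470 + 284.727757 = 298.469227
dx/dθ = −r sin θ − h·r cos θ/√(L² − h²) (θ in radians; h = 26.946324) = -46.246801

x = 298.4692, dx/dθ = -46.2468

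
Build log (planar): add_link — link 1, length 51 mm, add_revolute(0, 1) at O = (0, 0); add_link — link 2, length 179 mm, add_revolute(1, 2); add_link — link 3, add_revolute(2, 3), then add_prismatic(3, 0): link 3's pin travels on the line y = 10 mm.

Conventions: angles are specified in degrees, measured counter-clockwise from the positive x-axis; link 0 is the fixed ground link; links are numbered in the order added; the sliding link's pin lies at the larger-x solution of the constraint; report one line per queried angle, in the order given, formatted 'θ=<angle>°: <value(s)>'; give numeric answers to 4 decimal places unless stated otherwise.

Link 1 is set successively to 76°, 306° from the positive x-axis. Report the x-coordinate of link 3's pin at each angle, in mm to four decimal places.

geometry: r = 51 mm, L = 179 mm, e = 10 mm
θ=76°: crank pin P = (r cos θ, r sin θ) = (12.338017, 49.485082)
θ=76°: h = r sin θ − e = 49.485082 − 10 = 39.485082
θ=76°: x = r cos θ + √(L² − h²) = 12.338017 + 174.590745 = 186.928762
θ=306°: crank pin P = (r cos θ, r sin θ) = (29.977048, -41.259867)
θ=306°: h = r sin θ − e = -41.259867 − 10 = -51.259867
θ=306°: x = r cos θ + √(L² − h²) = 29.977048 + 171.503429 = 201.480477

θ=76°: 186.9288
θ=306°: 201.4805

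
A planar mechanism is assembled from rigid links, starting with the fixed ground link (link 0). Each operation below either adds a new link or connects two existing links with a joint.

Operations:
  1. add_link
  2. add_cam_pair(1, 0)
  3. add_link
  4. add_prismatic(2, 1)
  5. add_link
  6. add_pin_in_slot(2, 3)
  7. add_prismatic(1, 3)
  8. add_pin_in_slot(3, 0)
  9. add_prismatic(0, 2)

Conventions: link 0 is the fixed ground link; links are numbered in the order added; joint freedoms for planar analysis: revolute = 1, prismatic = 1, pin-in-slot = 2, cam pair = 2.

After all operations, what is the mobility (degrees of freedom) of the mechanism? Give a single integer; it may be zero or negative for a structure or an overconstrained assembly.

L=1 J1=0 J2=0
add link → L=2 J1=0 J2=0
C@1,0 dof=2 J2 → L=2 J1=0 J2=1
add link → L=3 J1=0 J2=1
P@2,1 dof=1 J1 → L=3 J1=1 J2=1
add link → L=4 J1=1 J2=1
PS@2,3 dof=2 J2 → L=4 J1=1 J2=2
P@1,3 dof=1 J1 → L=4 J1=2 J2=2
PS@3,0 dof=2 J2 → L=4 J1=2 J2=3
P@0,2 dof=1 J1 → L=4 J1=3 J2=3
M=3(L−1)−2J1−J2=3·3−2·3−3=0

M = 0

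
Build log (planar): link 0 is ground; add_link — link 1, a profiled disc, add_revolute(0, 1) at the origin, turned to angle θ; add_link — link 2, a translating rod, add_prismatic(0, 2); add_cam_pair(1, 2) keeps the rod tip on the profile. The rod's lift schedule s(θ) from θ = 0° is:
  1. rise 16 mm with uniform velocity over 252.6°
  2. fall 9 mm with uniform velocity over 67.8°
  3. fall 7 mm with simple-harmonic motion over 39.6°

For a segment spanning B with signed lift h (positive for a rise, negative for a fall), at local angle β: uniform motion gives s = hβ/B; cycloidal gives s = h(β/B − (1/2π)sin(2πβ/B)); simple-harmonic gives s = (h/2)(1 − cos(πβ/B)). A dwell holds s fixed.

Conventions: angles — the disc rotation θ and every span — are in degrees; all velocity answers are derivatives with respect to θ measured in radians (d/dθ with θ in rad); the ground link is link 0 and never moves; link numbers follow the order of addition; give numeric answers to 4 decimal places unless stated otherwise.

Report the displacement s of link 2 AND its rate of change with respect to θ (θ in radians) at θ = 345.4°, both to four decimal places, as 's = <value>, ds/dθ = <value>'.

seg 1 [0°–252.6°] uniform, h=16: full span → s += 16 → s = 16.0000
seg 2 [252.6°–320.4°] uniform, h=-9: full span → s += -9 → s = 7.0000
seg 3 [320.4°–360°] simple-harmonic, h=-7: θ=345.4° here. β=25, B=39.6. -7/2·(1 − cos(π·0.6313)) = -4.9033 → s = 2.0967
velocity in seg [320.4°–360°] (simple-harmonic), θ in radians: β = 25° = 0.4363 rad, B = 39.6° = 0.6912 rad; ds/dθ = (πh/(2B)) sin(πβ/B) = (π·(-7)/(2·0.6912)) sin(π·0.6313) = -14.574453 mm/rad

s = 2.0967, ds/dθ = -14.5745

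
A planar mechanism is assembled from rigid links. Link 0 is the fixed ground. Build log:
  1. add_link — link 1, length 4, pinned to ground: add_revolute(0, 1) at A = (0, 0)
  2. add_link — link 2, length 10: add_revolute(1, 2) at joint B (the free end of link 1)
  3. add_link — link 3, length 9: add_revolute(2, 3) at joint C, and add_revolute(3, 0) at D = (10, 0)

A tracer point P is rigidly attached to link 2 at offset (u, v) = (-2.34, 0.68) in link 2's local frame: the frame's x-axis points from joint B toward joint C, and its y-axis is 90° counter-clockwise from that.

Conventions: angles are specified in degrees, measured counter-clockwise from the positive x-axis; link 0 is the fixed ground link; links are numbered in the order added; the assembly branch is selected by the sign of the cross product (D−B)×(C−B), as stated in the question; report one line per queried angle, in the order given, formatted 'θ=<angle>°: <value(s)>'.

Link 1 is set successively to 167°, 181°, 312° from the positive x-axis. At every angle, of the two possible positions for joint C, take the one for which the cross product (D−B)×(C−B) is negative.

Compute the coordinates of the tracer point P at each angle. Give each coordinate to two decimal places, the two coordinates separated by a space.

A=(0,0), D=(10.00,0)
θ=167°: B = A + 4.00·(cos167°, sin167°) = (-3.8975, 0.8998)
θ=167°: |BD| = 13.9266
θ=167°: circle(B,10.00) ∩ circle(D,9.00): a=7.6454, h=6.4457
θ=167°:   candidates: C₊=(4.1484,6.8381) cross=89.767; C₋=(3.3155,-6.0264) cross=-89.767
θ=167°:   branch - wants cross < 0 → take C=(3.3155,-6.0264) (cross=-89.767)
θ=167°: ex = (C−B)/|BC| = (0.7213,-0.6926); ey = (0.6926,0.7213)
θ=167°: P = B + -2.34·ex + 0.68·ey = (-5.1143,3.0110)
θ=181°: B = A + 4.00·(cos181°, sin181°) = (-3.9994, -0.0698)
θ=181°: |BD| = 13.9996
θ=181°: circle(B,10.00) ∩ circle(D,9.00): a=7.6784, h=6.4064
θ=181°:   candidates: C₊=(3.6469,6.3748) cross=89.687; C₋=(3.7108,-6.4379) cross=-89.687
θ=181°:   branch - wants cross < 0 → take C=(3.7108,-6.4379) (cross=-89.687)
θ=181°: ex = (C−B)/|BC| = (0.7710,-0.6368); ey = (0.6368,0.7710)
θ=181°: P = B + -2.34·ex + 0.68·ey = (-5.3706,1.9446)
θ=312°: B = A + 4.00·(cos312°, sin312°) = (2.6765, -2.9726)
θ=312°: |BD| = 7.9038
θ=312°: circle(B,10.00) ∩ circle(D,9.00): a=5.1538, h=8.5696
θ=312°:   candidates: C₊=(4.2290,6.9062) cross=67.732; C₋=(10.6750,-8.9747) cross=-67.732
θ=312°:   branch - wants cross < 0 → take C=(10.6750,-8.9747) (cross=-67.732)
θ=312°: ex = (C−B)/|BC| = (0.7998,-0.6002); ey = (0.6002,0.7998)
θ=312°: P = B + -2.34·ex + 0.68·ey = (1.2130,-1.0242)

θ=167°: -5.11 3.01
θ=181°: -5.37 1.94
θ=312°: 1.21 -1.02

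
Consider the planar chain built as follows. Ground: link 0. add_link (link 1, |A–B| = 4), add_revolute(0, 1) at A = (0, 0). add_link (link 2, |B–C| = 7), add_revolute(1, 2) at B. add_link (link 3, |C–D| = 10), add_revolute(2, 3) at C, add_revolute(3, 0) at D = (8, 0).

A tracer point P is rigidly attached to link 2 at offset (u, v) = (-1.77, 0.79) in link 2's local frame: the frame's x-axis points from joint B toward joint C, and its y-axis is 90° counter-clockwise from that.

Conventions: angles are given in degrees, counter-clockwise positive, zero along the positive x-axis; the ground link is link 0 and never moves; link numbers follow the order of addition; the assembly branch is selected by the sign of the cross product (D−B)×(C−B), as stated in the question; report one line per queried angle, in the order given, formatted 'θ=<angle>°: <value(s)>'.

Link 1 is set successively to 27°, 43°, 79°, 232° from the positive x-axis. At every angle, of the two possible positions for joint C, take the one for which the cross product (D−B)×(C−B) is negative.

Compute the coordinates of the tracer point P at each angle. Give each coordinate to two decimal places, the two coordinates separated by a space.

A=(0,0), D=(8.00,0)
θ=27°: B = A + 4.00·(cos27°, sin27°) = (3.5640, 1.8160)
θ=27°: |BD| = 4.7933
θ=27°: circle(B,7.00) ∩ circle(D,10.00): a=-2.9233, h=6.3604
θ=27°:   candidates: C₊=(3.2683,8.8097) cross=30.487; C₋=(-1.5510,-2.9628) cross=-30.487
θ=27°:   branch - wants cross < 0 → take C=(-1.5510,-2.9628) (cross=-30.487)
θ=27°: ex = (C−B)/|BC| = (-0.7307,-0.6827); ey = (0.6827,-0.7307)
θ=27°: P = B + -1.77·ex + 0.79·ey = (5.3967,2.4470)
θ=43°: B = A + 4.00·(cos43°, sin43°) = (2.9254, 2.7280)
θ=43°: |BD| = 5.7614
θ=43°: circle(B,7.00) ∩ circle(D,10.00): a=-1.5453, h=6.8273
θ=43°:   candidates: C₊=(4.7970,9.4732) cross=39.335; C₋=(-1.6684,-2.5537) cross=-39.335
θ=43°:   branch - wants cross < 0 → take C=(-1.6684,-2.5537) (cross=-39.335)
θ=43°: ex = (C−B)/|BC| = (-0.6563,-0.7545); ey = (0.7545,-0.6563)
θ=43°: P = B + -1.77·ex + 0.79·ey = (4.6831,3.5451)
θ=79°: B = A + 4.00·(cos79°, sin79°) = (0.7632, 3.9265)
θ=79°: |BD| = 8.2334
θ=79°: circle(B,7.00) ∩ circle(D,10.00): a=1.0195, h=6.9254
θ=79°:   candidates: C₊=(4.9621,9.5274) cross=57.019; C₋=(-1.6434,-2.6468) cross=-57.019
θ=79°:   branch - wants cross < 0 → take C=(-1.6434,-2.6468) (cross=-57.019)
θ=79°: ex = (C−B)/|BC| = (-0.3438,-0.9390); ey = (0.9390,-0.3438)
θ=79°: P = B + -1.77·ex + 0.79·ey = (2.1136,5.3170)
θ=232°: B = A + 4.00·(cos232°, sin232°) = (-2.4626, -3.1520)
θ=232°: |BD| = 10.9271
θ=232°: circle(B,7.00) ∩ circle(D,10.00): a=3.1299, h=6.2613
θ=232°:   candidates: C₊=(-1.2719,3.7459) cross=68.418; C₋=(2.3404,-8.2443) cross=-68.418
θ=232°:   branch - wants cross < 0 → take C=(2.3404,-8.2443) (cross=-68.418)
θ=232°: ex = (C−B)/|BC| = (0.6861,-0.7275); ey = (0.7275,0.6861)
θ=232°: P = B + -1.77·ex + 0.79·ey = (-3.1024,-1.3224)

θ=27°: 5.40 2.45
θ=43°: 4.68 3.55
θ=79°: 2.11 5.32
θ=232°: -3.10 -1.32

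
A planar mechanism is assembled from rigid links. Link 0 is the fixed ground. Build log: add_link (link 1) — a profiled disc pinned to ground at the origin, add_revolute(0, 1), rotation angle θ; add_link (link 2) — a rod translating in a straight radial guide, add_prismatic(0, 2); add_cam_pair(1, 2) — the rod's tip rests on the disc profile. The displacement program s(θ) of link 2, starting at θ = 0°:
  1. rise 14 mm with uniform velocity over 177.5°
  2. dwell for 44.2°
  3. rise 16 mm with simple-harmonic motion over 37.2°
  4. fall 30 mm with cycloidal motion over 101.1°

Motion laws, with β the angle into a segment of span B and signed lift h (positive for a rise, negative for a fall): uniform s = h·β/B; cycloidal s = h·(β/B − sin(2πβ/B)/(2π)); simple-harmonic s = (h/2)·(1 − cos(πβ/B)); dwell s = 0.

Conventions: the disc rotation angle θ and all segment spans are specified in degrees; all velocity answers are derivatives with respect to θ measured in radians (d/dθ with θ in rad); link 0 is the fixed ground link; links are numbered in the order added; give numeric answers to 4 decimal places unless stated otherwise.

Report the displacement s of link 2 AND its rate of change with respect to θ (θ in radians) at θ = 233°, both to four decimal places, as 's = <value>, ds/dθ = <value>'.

seg 1 [0°–177.5°] uniform, h=14: full span → s += 14 → s = 14.0000
seg 2 [177.5°–221.7°] dwell: s stays 14.0000
seg 3 [221.7°–258.9°] simple-harmonic, h=16: θ=233° here. β=11.3, B=37.2. 16/2·(1 − cos(π·0.3038)) = 3.3746 → s = 17.3746
velocity in seg [221.7°–258.9°] (simple-harmonic), θ in radians: β = 11.3° = 0.1972 rad, B = 37.2° = 0.6493 rad; ds/dθ = (πh/(2B)) sin(πβ/B) = (π·16/(2·0.6493)) sin(π·0.3038) = 31.583605 mm/rad

s = 17.3746, ds/dθ = 31.5836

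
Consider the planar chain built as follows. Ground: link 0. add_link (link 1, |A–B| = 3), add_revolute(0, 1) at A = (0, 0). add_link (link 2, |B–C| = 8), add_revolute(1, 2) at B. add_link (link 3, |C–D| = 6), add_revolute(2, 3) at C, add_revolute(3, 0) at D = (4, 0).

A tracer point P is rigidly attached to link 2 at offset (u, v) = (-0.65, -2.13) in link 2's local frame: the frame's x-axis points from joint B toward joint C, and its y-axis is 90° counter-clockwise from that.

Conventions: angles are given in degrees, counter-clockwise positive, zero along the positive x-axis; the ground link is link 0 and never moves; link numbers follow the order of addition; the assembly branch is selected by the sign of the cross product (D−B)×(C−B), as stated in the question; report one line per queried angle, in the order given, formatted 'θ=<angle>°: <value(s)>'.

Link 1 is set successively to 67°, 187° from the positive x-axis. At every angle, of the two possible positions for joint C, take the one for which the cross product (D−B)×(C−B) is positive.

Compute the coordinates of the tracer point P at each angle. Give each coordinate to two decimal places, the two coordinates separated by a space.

A=(0,0), D=(4.00,0)
θ=67°: B = A + 3.00·(cos67°, sin67°) = (1.1722, 2.7615)
θ=67°: |BD| = 3.9525
θ=67°: circle(B,8.00) ∩ circle(D,6.00): a=5.5183, h=5.7921
θ=67°:   candidates: C₊=(9.1670,3.0499) cross=22.893; C₋=(1.0735,-5.2379) cross=-22.893
θ=67°:   branch + wants cross > 0 → take C=(9.1670,3.0499) (cross=22.893)
θ=67°: ex = (C−B)/|BC| = (0.9993,0.0361); ey = (-0.0361,0.9993)
θ=67°: P = B + -0.65·ex + -2.13·ey = (0.5994,0.6095)
θ=187°: B = A + 3.00·(cos187°, sin187°) = (-2.9776, -0.3656)
θ=187°: |BD| = 6.9872
θ=187°: circle(B,8.00) ∩ circle(D,6.00): a=5.4973, h=5.8121
θ=187°:   candidates: C₊=(2.2080,5.7261) cross=40.610; C₋=(2.8162,-5.8821) cross=-40.610
θ=187°:   branch + wants cross > 0 → take C=(2.2080,5.7261) (cross=40.610)
θ=187°: ex = (C−B)/|BC| = (0.6482,0.7615); ey = (-0.7615,0.6482)
θ=187°: P = B + -0.65·ex + -2.13·ey = (-1.7770,-2.2412)

θ=67°: 0.60 0.61
θ=187°: -1.78 -2.24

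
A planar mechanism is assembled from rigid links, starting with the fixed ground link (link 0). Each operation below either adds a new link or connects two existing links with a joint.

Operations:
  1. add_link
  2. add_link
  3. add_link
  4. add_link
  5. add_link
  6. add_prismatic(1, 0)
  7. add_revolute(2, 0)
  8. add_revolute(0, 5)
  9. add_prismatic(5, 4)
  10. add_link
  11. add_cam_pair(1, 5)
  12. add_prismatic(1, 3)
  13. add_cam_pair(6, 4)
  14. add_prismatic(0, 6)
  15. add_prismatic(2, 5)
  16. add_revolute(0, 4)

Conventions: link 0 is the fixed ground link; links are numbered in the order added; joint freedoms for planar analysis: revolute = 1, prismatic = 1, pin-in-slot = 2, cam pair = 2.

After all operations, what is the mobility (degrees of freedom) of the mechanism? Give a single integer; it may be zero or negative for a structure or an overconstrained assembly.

L=1 J1=0 J2=0
add link → L=2 J1=0 J2=0
add link → L=3 J1=0 J2=0
add link → L=4 J1=0 J2=0
add link → L=5 J1=0 J2=0
add link → L=6 J1=0 J2=0
P@1,0 dof=1 J1 → L=6 J1=1 J2=0
R@2,0 dof=1 J1 → L=6 J1=2 J2=0
R@0,5 dof=1 J1 → L=6 J1=3 J2=0
P@5,4 dof=1 J1 → L=6 J1=4 J2=0
add link → L=7 J1=4 J2=0
C@1,5 dof=2 J2 → L=7 J1=4 J2=1
P@1,3 dof=1 J1 → L=7 J1=5 J2=1
C@6,4 dof=2 J2 → L=7 J1=5 J2=2
P@0,6 dof=1 J1 → L=7 J1=6 J2=2
P@2,5 dof=1 J1 → L=7 J1=7 J2=2
R@0,4 dof=1 J1 → L=7 J1=8 J2=2
M=3(L−1)−2J1−J2=3·6−2·8−2=0

M = 0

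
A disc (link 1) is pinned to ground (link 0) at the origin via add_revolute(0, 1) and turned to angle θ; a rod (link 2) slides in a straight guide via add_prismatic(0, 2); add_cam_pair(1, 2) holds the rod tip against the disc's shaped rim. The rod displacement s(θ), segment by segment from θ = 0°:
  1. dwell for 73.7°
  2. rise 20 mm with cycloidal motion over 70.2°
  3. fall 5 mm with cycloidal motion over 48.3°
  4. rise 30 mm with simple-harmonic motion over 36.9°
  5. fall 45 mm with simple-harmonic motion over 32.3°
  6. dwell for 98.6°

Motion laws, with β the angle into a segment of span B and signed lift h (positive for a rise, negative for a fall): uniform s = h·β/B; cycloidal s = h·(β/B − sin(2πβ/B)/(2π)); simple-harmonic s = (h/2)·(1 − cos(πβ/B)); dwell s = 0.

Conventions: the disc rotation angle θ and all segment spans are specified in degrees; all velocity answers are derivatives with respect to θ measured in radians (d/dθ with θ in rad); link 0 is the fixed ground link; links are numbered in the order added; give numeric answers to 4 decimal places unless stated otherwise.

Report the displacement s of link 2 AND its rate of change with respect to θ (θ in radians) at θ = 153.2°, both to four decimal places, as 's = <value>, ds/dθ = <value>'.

segment 1 (0° to 73.7°, dwell): s unchanged at 0.0000
segment 2 (73.7° to 143.9°, cycloidal, h = 20) is passed completely: s = 0.0000 + (20) = 20.0000
θ = 153.2° falls in segment 3 (143.9° to 192.2°, cycloidal, h = -5): β = 153.2 − 143.9 = 9.3°, B = 48.3°; Δs = -5·(0.1925 − sin(2π·0.1925)/(2π)) = -0.2182; s = 20.0000 − 0.2182 = 19.7818
velocity in seg [143.9°–192.2°] (cycloidal), θ in radians: β = 9.3° = 0.1623 rad, B = 48.3° = 0.8430 rad; ds/dθ = (h/B)(1 − cos(2πβ/B)) = ((-5)/0.8430)(1 − cos(2π·0.1925)) = -3.836320 mm/rad

s = 19.7818, ds/dθ = -3.8363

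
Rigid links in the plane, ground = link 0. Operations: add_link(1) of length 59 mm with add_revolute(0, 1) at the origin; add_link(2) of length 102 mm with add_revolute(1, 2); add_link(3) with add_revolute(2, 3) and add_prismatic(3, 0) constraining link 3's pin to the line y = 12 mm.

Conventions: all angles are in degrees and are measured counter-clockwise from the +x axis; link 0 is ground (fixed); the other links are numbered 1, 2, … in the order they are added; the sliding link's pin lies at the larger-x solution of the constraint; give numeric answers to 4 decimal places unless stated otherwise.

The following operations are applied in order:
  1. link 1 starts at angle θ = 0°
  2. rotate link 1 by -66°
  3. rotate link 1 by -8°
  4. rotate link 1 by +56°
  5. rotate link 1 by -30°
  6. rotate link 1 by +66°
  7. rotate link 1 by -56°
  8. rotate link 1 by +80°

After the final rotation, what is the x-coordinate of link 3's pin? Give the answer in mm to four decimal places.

geometry: r = 59 mm, L = 102 mm, e = 12 mm; θ starts at 0°
rotate link 1 by -66°: θ ← 0° -66° = -66°
rotate link 1 by -8°: θ ← -66° -8° = -74°
rotate link 1 by +56°: θ ← -74° +56° = -18°
rotate link 1 by -30°: θ ← -18° -30° = -48°
rotate link 1 by +66°: θ ← -48° +66° = 18°
rotate link 1 by -56°: θ ← 18° -56° = -38°
rotate link 1 by +80°: θ ← -38° +80° = 42°
crank pin P = (r cos θ, r sin θ) = (43.845545, 39.478706)
h = r sin θ − e = 39.478706 − 12 = 27.478706
x = r cos θ + √(L² − h²) = 43.845545 + 98.228920 = 142.074465

142.0745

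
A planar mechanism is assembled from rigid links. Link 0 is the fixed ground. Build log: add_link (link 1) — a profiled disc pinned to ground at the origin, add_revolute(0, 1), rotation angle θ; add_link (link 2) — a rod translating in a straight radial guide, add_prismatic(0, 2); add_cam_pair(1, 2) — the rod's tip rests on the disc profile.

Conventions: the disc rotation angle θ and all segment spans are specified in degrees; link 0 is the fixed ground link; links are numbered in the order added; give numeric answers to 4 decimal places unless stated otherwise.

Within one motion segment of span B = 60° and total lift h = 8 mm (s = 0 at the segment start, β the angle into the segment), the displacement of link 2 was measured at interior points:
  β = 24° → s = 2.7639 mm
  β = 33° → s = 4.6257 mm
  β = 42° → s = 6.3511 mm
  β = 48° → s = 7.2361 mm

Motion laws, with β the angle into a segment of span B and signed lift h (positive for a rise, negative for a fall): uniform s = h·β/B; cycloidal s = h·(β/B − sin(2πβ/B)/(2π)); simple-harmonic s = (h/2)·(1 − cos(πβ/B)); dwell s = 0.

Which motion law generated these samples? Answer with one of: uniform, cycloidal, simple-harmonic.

candidates at β/B = r: uniform s = h·r (linear in β); cycloidal s = h·(r − sin(2πr)/(2π)); simple-harmonic s = (h/2)(1 − cos(πr))
β=24°: printed 2.7639 | uniform 3.2000, cycloidal 2.4516, simple-harmonic 2.7639
β=33°: printed 4.6257 | uniform 4.4000, cycloidal 4.7935, simple-harmonic 4.6257
β=42°: printed 6.3511 | uniform 5.6000, cycloidal 6.8109, simple-harmonic 6.3511
β=48°: printed 7.2361 | uniform 6.4000, cycloidal 7.6109, simple-harmonic 7.2361
only one law matches every sample → simple-harmonic

simple-harmonic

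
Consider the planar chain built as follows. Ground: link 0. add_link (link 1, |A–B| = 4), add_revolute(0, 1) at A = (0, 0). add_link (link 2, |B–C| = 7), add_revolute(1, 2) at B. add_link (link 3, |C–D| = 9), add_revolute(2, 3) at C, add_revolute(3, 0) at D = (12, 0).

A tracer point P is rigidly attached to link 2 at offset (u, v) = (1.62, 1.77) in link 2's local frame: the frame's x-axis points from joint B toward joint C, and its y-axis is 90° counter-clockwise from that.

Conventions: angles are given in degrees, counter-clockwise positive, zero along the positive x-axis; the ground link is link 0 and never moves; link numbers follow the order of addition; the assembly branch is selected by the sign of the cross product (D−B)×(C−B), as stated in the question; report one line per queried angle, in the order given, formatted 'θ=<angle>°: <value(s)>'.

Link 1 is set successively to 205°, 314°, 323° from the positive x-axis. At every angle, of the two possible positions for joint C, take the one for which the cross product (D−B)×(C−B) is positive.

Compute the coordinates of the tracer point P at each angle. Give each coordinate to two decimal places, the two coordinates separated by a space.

A=(0,0), D=(12.00,0)
θ=205°: B = A + 4.00·(cos205°, sin205°) = (-3.6252, -1.6905)
θ=205°: |BD| = 15.7164
θ=205°: circle(B,7.00) ∩ circle(D,9.00): a=6.8402, h=1.4873
θ=205°:   candidates: C₊=(3.0153,0.5240) cross=23.376; C₋=(3.3352,-2.4335) cross=-23.376
θ=205°:   branch + wants cross > 0 → take C=(3.0153,0.5240) (cross=23.376)
θ=205°: ex = (C−B)/|BC| = (0.9486,0.3164); ey = (-0.3164,0.9486)
θ=205°: P = B + 1.62·ex + 1.77·ey = (-2.6484,0.5011)
θ=314°: B = A + 4.00·(cos314°, sin314°) = (2.7786, -2.8774)
θ=314°: |BD| = 9.6599
θ=314°: circle(B,7.00) ∩ circle(D,9.00): a=3.1736, h=6.2393
θ=314°:   candidates: C₊=(3.9497,4.0240) cross=60.270; C₋=(7.6666,-7.8881) cross=-60.270
θ=314°:   branch + wants cross > 0 → take C=(3.9497,4.0240) (cross=60.270)
θ=314°: ex = (C−B)/|BC| = (0.1673,0.9859); ey = (-0.9859,0.1673)
θ=314°: P = B + 1.62·ex + 1.77·ey = (1.3046,-0.9841)
θ=323°: B = A + 4.00·(cos323°, sin323°) = (3.1945, -2.4073)
θ=323°: |BD| = 9.1286
θ=323°: circle(B,7.00) ∩ circle(D,9.00): a=2.8116, h=6.4106
θ=323°:   candidates: C₊=(4.2161,4.5178) cross=58.519; C₋=(7.5971,-7.8495) cross=-58.519
θ=323°:   branch + wants cross > 0 → take C=(4.2161,4.5178) (cross=58.519)
θ=323°: ex = (C−B)/|BC| = (0.1459,0.9893); ey = (-0.9893,0.1459)
θ=323°: P = B + 1.62·ex + 1.77·ey = (1.6799,-0.5463)

θ=205°: -2.65 0.50
θ=314°: 1.30 -0.98
θ=323°: 1.68 -0.55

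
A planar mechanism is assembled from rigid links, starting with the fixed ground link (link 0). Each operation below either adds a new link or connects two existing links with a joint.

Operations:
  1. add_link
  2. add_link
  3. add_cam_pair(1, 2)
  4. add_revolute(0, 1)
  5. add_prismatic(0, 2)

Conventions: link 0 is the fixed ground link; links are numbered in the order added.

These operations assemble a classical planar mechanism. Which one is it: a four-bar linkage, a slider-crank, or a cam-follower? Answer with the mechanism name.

links: 3 (incl. ground); joints: 1 revolute, 1 prismatic, 1 higher (cam) pair, forming one closed loop
3 links, revolute + prismatic + higher pair in one loop → cam-follower

cam-follower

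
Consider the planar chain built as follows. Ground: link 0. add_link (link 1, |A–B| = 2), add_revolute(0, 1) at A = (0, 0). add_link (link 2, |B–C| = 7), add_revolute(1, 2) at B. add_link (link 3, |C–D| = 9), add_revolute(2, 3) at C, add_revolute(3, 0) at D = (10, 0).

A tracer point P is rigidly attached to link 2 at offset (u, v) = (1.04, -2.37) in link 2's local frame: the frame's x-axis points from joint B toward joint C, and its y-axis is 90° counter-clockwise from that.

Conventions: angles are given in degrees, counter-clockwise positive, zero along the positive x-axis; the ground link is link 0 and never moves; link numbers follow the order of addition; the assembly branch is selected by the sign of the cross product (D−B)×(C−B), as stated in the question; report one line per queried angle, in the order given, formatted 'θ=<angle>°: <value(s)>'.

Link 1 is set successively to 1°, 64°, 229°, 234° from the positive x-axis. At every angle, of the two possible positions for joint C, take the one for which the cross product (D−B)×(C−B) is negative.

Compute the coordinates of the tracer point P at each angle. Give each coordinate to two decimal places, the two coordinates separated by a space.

A=(0,0), D=(10.00,0)
θ=1°: B = A + 2.00·(cos1°, sin1°) = (1.9997, 0.0349)
θ=1°: |BD| = 8.0004
θ=1°: circle(B,7.00) ∩ circle(D,9.00): a=2.0003, h=6.7081
θ=1°:   candidates: C₊=(4.0292,6.7342) cross=53.668; C₋=(3.9707,-6.6819) cross=-53.668
θ=1°:   branch - wants cross < 0 → take C=(3.9707,-6.6819) (cross=-53.668)
θ=1°: ex = (C−B)/|BC| = (0.2816,-0.9595); ey = (0.9595,0.2816)
θ=1°: P = B + 1.04·ex + -2.37·ey = (0.0184,-1.6303)
θ=64°: B = A + 2.00·(cos64°, sin64°) = (0.8767, 1.7976)
θ=64°: |BD| = 9.2987
θ=64°: circle(B,7.00) ∩ circle(D,9.00): a=2.9287, h=6.3579
θ=64°:   candidates: C₊=(4.9792,7.4694) cross=59.120; C₋=(2.5211,-5.0065) cross=-59.120
θ=64°:   branch - wants cross < 0 → take C=(2.5211,-5.0065) (cross=-59.120)
θ=64°: ex = (C−B)/|BC| = (0.2349,-0.9720); ey = (0.9720,0.2349)
θ=64°: P = B + 1.04·ex + -2.37·ey = (-1.1826,0.2300)
θ=229°: B = A + 2.00·(cos229°, sin229°) = (-1.3121, -1.5094)
θ=229°: |BD| = 11.4124
θ=229°: circle(B,7.00) ∩ circle(D,9.00): a=4.3042, h=5.5203
θ=229°:   candidates: C₊=(2.2241,4.5317) cross=63.000; C₋=(3.6844,-6.4120) cross=-63.000
θ=229°:   branch - wants cross < 0 → take C=(3.6844,-6.4120) (cross=-63.000)
θ=229°: ex = (C−B)/|BC| = (0.7138,-0.7004); ey = (0.7004,0.7138)
θ=229°: P = B + 1.04·ex + -2.37·ey = (-2.2296,-3.9295)
θ=234°: B = A + 2.00·(cos234°, sin234°) = (-1.1756, -1.6180)
θ=234°: |BD| = 11.2921
θ=234°: circle(B,7.00) ∩ circle(D,9.00): a=4.2291, h=5.5780
θ=234°:   candidates: C₊=(2.2106,4.5084) cross=62.988; C₋=(3.8092,-6.5325) cross=-62.988
θ=234°:   branch - wants cross < 0 → take C=(3.8092,-6.5325) (cross=-62.988)
θ=234°: ex = (C−B)/|BC| = (0.7121,-0.7021); ey = (0.7021,0.7121)
θ=234°: P = B + 1.04·ex + -2.37·ey = (-2.0989,-4.0359)

θ=1°: 0.02 -1.63
θ=64°: -1.18 0.23
θ=229°: -2.23 -3.93
θ=234°: -2.10 -4.04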